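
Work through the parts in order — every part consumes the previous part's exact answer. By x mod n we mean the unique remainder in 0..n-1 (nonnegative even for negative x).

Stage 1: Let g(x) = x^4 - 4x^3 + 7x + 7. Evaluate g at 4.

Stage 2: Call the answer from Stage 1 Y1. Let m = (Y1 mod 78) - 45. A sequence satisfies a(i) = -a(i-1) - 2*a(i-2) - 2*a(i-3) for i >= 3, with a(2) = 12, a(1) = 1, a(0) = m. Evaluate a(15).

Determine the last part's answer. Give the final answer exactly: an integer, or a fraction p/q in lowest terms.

Stage 1: 1*(4)^4 - 4*(4)^3 + 7*(4)^1 + 7 = (256) + (-256) + (28) + (7) = 35; answer 35
Stage 2: Y1 = 35; m = -10; a(3) = -1*(12) - 2*(1) - 2*(-10) = 6; iterating: a(3)=6, a(4)=-32, a(5)=-4, a(6)=56, a(7)=16, a(8)=-120, a(9)=-24, a(10)=232, a(11)=56, a(12)=-472, a(13)=-104, a(14)=936, a(15)=216; answer 216

216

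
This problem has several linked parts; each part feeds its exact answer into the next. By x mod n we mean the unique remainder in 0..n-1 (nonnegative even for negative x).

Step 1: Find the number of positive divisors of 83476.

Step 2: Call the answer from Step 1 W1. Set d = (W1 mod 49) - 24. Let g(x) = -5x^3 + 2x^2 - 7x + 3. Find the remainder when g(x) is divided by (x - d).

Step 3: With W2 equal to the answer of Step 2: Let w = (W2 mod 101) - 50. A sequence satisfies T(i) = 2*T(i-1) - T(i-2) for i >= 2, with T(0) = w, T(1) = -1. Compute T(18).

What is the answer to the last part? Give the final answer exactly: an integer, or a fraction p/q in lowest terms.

Step 1: 83476 = 2^2 * 41 * 509; number of divisors = (2+1) * (1+1) * (1+1) = 12; answer 12
Step 2: W1 = 12; d = -12; remainder = value at the root: -5*(-12)^3 + 2*(-12)^2 - 7*(-12)^1 + 3 = (8640) + (288) + (84) + (3) = 9015; answer 9015
Step 3: W2 = 9015; w = -24; T(2) = 2*(-1) - 1*(-24) = 22; iterating: T(2)=22, T(3)=45, T(4)=68, T(5)=91, T(6)=114, T(7)=137, T(8)=160, T(9)=183, T(10)=206, T(11)=229, T(12)=252, T(13)=275, T(14)=298, T(15)=321, T(16)=344, T(17)=367, T(18)=390; answer 390

390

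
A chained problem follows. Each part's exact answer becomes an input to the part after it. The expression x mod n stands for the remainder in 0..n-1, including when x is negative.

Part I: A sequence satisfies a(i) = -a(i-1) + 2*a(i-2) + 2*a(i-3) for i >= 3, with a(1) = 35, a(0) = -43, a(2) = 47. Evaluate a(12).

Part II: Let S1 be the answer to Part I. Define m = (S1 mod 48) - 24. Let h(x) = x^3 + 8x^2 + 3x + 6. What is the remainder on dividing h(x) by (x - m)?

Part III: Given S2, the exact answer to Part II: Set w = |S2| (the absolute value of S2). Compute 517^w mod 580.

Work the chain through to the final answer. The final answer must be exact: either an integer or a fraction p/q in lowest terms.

49

Part I: a(3) = -1*(47) + 2*(35) + 2*(-43) = -63; iterating: a(3)=-63, a(4)=227, a(5)=-259, a(6)=587, a(7)=-651, a(8)=1307, a(9)=-1435, a(10)=2747, a(11)=-3003, a(12)=5627; answer 5627
Part II: S1 = 5627; m = -13; remainder = value at the root: 1*(-13)^3 + 8*(-13)^2 + 3*(-13)^1 + 6 = (-2197) + (1352) + (-39) + (6) = -878; answer -878
Part III: S2 = -878; w = 878; squarings mod 580: 517^1=517, 517^2=489, 517^4=161, 517^8=401, 517^16=141, 517^32=161, 517^64=401, 517^128=141, 517^256=161, 517^512=401; 517^878 = 517^2 * 517^4 * 517^8 * 517^32 * 517^64 * 517^256 * 517^512 = 49 (mod 580); answer 49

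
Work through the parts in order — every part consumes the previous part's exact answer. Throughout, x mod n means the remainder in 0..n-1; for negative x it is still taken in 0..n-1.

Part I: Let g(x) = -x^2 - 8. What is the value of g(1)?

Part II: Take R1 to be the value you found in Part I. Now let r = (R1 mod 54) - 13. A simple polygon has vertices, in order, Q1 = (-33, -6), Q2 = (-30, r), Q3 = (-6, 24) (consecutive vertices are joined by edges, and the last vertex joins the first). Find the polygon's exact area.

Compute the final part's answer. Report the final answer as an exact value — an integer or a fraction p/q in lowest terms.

Part I: -1*(1)^2 - 8 = (-1) + (-8) = -9; answer -9
Part II: R1 = -9; r = 32; cross terms: (-33*32 - -30*-6)=-1236, (-30*24 - -6*32)=-528, (-6*-6 - -33*24)=828; twice the area = |-936| = 936; area = 468; answer 468

468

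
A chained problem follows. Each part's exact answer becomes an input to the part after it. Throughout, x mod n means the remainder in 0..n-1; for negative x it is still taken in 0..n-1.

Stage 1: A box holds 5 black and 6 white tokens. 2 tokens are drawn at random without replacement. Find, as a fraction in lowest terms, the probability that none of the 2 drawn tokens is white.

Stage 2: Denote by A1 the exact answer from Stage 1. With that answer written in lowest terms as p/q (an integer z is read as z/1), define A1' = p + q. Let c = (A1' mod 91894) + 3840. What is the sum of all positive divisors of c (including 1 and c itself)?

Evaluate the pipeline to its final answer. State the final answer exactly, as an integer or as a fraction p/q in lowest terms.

3854

Stage 1: total draws C(11,2) = 55; favorable C(5,2) = 10; P = 2/11; answer 2/11
Stage 2: A1 = 2/11; threaded value p + q = 13; c = 3853; 3853 is prime, so its only divisors are 1 and 3853; sigma = 1 + 3853 = 3854; answer 3854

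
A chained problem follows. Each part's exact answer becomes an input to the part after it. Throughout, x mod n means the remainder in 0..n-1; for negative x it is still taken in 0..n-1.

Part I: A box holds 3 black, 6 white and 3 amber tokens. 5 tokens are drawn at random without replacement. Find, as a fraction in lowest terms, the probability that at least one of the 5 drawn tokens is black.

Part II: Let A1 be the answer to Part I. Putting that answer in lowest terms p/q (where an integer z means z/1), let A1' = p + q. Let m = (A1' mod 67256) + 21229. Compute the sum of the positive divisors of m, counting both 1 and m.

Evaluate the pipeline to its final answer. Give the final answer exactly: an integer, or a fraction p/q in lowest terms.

38376

Part I: total draws C(12,5) = 792; complement C(9,5) = 126; favorable 792 - 126 = 666; P = 37/44; answer 37/44
Part II: A1 = 37/44; threaded value p + q = 81; m = 21310; 21310 = 2 * 5 * 2131; sigma = (1 + 2) * (1 + 5) * (1 + 2131) = 3 * 6 * 2132 = 38376; answer 38376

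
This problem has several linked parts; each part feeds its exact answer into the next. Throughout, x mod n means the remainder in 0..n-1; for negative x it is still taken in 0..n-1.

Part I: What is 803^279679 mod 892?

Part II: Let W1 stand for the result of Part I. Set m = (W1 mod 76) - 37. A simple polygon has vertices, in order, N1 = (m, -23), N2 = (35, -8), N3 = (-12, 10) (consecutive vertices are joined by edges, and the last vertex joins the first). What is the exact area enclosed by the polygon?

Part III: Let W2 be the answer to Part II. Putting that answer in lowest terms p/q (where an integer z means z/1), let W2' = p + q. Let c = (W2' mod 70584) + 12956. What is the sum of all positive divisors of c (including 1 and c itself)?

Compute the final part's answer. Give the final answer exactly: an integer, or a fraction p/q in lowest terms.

Part I: squarings mod 892: 803^1=803, 803^2=785, 803^4=745, 803^8=201, 803^16=261, 803^32=329, 803^64=309, 803^128=37, 803^256=477, 803^512=69, 803^1024=301, 803^2048=509, 803^4096=401, 803^8192=241, 803^16384=101, 803^32768=389, 803^65536=573, 803^131072=73, 803^262144=869; 803^279679 = 803^1 * 803^2 * 803^4 * 803^8 * 803^16 * 803^32 * 803^64 * 803^1024 * 803^16384 * 803^262144 = 247 (mod 892); answer 247
Part II: W1 = 247; m = -18; cross terms: (-18*-8 - 35*-23)=949, (35*10 - -12*-8)=254, (-12*-23 - -18*10)=456; twice the area = |1659| = 1659; area = 1659/2; answer 1659/2
Part III: W2 = 1659/2; threaded value p + q = 1661; c = 14617; 14617 = 47 * 311; sigma = (1 + 47) * (1 + 311) = 48 * 312 = 14976; answer 14976

14976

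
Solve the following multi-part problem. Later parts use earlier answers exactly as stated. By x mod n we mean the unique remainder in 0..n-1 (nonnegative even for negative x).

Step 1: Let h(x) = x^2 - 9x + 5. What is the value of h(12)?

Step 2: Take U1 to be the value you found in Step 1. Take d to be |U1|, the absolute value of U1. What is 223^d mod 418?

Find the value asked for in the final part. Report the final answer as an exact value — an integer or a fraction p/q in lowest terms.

Step 1: 1*(12)^2 - 9*(12)^1 + 5 = (144) + (-108) + (5) = 41; answer 41
Step 2: U1 = 41; d = 41; squarings mod 418: 223^1=223, 223^2=405, 223^4=169, 223^8=137, 223^16=377, 223^32=9; 223^41 = 223^1 * 223^8 * 223^32 = 333 (mod 418); answer 333

333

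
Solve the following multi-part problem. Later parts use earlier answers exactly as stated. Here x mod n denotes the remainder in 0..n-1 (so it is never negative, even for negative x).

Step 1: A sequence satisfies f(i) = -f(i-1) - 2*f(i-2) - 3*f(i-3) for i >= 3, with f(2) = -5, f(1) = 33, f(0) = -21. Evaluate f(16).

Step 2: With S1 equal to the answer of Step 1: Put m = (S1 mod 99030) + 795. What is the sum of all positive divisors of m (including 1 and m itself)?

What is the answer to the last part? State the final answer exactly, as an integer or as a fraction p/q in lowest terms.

155960

Step 1: f(3) = -1*(-5) - 2*(33) - 3*(-21) = 2; iterating: f(3)=2, f(4)=-91, f(5)=102, f(6)=74, f(7)=-5, f(8)=-449, f(9)=237, f(10)=676, f(11)=197, f(12)=-2260, f(13)=-162, f(14)=4091, f(15)=3013, f(16)=-10709; answer -10709
Step 2: S1 = -10709; m = 89116; 89116 = 2^2 * 22279; sigma = (1 + 2 + 4) * (1 + 22279) = 7 * 22280 = 155960; answer 155960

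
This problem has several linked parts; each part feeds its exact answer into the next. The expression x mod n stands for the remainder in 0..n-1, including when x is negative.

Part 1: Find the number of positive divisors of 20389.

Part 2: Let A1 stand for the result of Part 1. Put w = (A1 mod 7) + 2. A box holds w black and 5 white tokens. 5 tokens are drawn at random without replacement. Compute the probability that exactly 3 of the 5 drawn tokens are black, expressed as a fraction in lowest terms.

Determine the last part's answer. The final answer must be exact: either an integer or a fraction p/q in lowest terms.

Part 1: 20389 is prime, so its only divisors are 1 and 20389; count = 2; answer 2
Part 2: A1 = 2; w = 4; total draws C(9,5) = 126; favorable C(4,3)*C(5,2) = 40; P = 20/63; answer 20/63

20/63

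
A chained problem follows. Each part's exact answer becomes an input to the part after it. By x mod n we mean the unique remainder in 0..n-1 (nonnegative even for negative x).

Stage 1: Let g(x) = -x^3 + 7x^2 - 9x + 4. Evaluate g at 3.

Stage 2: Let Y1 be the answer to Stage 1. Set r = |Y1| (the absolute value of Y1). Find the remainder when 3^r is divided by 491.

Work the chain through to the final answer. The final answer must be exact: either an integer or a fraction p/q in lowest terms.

Stage 1: -1*(3)^3 + 7*(3)^2 - 9*(3)^1 + 4 = (-27) + (63) + (-27) + (4) = 13; answer 13
Stage 2: Y1 = 13; r = 13; squarings mod 491: 3^1=3, 3^2=9, 3^4=81, 3^8=178; 3^13 = 3^1 * 3^4 * 3^8 = 46 (mod 491); answer 46

46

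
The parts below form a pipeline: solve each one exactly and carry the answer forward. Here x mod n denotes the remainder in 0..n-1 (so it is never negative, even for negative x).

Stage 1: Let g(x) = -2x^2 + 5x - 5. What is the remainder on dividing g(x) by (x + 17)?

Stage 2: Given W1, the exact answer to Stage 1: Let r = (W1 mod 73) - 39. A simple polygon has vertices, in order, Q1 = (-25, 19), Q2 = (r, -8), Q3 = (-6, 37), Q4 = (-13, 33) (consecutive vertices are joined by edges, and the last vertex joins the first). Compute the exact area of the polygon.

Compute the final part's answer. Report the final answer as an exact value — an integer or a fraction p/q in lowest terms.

Stage 1: remainder = value at the root: -2*(-17)^2 + 5*(-17)^1 - 5 = (-578) + (-85) + (-5) = -668; answer -668
Stage 2: W1 = -668; r = 23; cross terms: (-25*-8 - 23*19)=-237, (23*37 - -6*-8)=803, (-6*33 - -13*37)=283, (-13*19 - -25*33)=578; twice the area = |1427| = 1427; area = 1427/2; answer 1427/2

1427/2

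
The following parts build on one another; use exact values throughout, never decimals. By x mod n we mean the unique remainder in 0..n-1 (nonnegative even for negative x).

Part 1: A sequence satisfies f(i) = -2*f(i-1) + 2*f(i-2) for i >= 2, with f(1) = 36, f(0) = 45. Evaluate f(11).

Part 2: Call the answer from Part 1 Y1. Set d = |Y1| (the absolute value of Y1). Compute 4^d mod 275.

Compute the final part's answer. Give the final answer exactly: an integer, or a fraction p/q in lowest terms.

16

Part 1: f(2) = -2*(36) + 2*(45) = 18; iterating: f(2)=18, f(3)=36, f(4)=-36, f(5)=144, f(6)=-360, f(7)=1008, f(8)=-2736, f(9)=7488, f(10)=-20448, f(11)=55872; answer 55872
Part 2: Y1 = 55872; d = 55872; squarings mod 275: 4^1=4, 4^2=16, 4^4=256, 4^8=86, 4^16=246, 4^32=16, 4^64=256, 4^128=86, 4^256=246, 4^512=16, 4^1024=256, 4^2048=86, 4^4096=246, 4^8192=16, 4^16384=256, 4^32768=86; 4^55872 = 4^64 * 4^512 * 4^2048 * 4^4096 * 4^16384 * 4^32768 = 16 (mod 275); answer 16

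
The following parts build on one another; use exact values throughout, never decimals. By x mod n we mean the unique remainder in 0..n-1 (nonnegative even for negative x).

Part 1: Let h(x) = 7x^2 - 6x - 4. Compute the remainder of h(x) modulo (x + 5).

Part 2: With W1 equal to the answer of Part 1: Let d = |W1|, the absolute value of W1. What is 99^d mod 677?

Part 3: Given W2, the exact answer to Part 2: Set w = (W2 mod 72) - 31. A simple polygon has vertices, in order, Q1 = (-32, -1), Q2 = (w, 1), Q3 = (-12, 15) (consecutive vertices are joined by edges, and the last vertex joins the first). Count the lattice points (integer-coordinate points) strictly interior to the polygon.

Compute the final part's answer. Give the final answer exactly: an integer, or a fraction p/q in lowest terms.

217

Part 1: remainder = value at the root: 7*(-5)^2 - 6*(-5)^1 - 4 = (175) + (30) + (-4) = 201; answer 201
Part 2: W1 = 201; d = 201; squarings mod 677: 99^1=99, 99^2=323, 99^4=71, 99^8=302, 99^16=486, 99^32=600, 99^64=513, 99^128=493; 99^201 = 99^1 * 99^8 * 99^64 * 99^128 = 29 (mod 677); answer 29
Part 3: W2 = 29; w = -2; cross terms: (-32*1 - -2*-1)=-34, (-2*15 - -12*1)=-18, (-12*-1 - -32*15)=492; twice the area = |440| = 440; area = 220; boundary points = 2 + 2 + 4 = 8; strictly interior points = area - boundary/2 + 1 = 217; answer 217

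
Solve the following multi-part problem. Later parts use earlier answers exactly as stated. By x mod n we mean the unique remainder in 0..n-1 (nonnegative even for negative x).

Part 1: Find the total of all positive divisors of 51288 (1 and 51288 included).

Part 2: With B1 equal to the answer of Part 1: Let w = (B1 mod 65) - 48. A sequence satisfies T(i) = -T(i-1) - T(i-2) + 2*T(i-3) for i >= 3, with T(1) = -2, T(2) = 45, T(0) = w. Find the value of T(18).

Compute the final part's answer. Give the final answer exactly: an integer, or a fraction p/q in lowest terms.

-42417

Part 1: 51288 = 2^3 * 3 * 2137; sigma = (1 + 2 + 4 + 8) * (1 + 3) * (1 + 2137) = 15 * 4 * 2138 = 128280; answer 128280
Part 2: B1 = 128280; w = -13; T(3) = -1*(45) - 1*(-2) + 2*(-13) = -69; iterating: T(3)=-69, T(4)=20, T(5)=139, T(6)=-297, T(7)=198, T(8)=377, T(9)=-1169, T(10)=1188, T(11)=735, T(12)=-4261, T(13)=5902, T(14)=-171, T(15)=-14253, T(16)=26228, T(17)=-12317, T(18)=-42417; answer -42417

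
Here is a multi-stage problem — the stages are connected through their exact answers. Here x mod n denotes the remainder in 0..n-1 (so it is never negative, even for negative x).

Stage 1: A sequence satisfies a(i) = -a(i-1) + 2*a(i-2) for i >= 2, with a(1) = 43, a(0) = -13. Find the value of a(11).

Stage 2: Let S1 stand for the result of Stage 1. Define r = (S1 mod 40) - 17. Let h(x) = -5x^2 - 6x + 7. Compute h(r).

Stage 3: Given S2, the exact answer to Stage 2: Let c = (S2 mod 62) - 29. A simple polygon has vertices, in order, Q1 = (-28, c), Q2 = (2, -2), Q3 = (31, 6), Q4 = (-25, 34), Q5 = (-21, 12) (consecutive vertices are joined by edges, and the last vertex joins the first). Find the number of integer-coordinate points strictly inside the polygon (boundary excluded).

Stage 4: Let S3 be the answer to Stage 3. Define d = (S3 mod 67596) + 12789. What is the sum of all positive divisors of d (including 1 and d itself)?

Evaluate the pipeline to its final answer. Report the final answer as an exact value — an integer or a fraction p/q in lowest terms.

Stage 1: a(2) = -1*(43) + 2*(-13) = -69; iterating: a(2)=-69, a(3)=155, a(4)=-293, a(5)=603, a(6)=-1189, a(7)=2395, a(8)=-4773, a(9)=9563, a(10)=-19109, a(11)=38235; answer 38235
Stage 2: S1 = 38235; r = 18; -5*(18)^2 - 6*(18)^1 + 7 = (-1620) + (-108) + (7) = -1721; answer -1721
Stage 3: S2 = -1721; c = -14; cross terms: (-28*-2 - 2*-14)=84, (2*6 - 31*-2)=74, (31*34 - -25*6)=1204, (-25*12 - -21*34)=414, (-21*-14 - -28*12)=630; twice the area = |2406| = 2406; area = 1203; boundary points = 6 + 1 + 28 + 2 + 1 = 38; strictly interior points = area - boundary/2 + 1 = 1185; answer 1185
Stage 4: S3 = 1185; d = 13974; 13974 = 2 * 3 * 17 * 137; sigma = (1 + 2) * (1 + 3) * (1 + 17) * (1 + 137) = 3 * 4 * 18 * 138 = 29808; answer 29808

29808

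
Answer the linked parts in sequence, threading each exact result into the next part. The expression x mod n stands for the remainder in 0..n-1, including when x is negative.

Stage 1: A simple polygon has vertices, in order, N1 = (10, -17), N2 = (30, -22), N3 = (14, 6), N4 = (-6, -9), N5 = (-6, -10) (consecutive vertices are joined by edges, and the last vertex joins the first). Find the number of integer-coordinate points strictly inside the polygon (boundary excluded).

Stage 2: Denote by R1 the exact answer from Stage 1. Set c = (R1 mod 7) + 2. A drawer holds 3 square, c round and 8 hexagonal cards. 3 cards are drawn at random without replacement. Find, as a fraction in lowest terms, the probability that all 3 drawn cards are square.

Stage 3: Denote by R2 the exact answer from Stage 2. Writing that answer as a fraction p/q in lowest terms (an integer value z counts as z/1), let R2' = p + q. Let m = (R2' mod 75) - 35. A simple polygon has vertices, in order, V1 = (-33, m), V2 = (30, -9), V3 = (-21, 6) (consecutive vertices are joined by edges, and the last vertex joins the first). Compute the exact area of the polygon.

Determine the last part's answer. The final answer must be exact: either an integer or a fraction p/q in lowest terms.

891/2

Stage 1: cross terms: (10*-22 - 30*-17)=290, (30*6 - 14*-22)=488, (14*-9 - -6*6)=-90, (-6*-10 - -6*-9)=6, (-6*-17 - 10*-10)=202; twice the area = |896| = 896; area = 448; boundary points = 5 + 4 + 5 + 1 + 1 = 16; strictly interior points = area - boundary/2 + 1 = 441; answer 441
Stage 2: R1 = 441; c = 2; total draws C(13,3) = 286; favorable C(3,3) = 1; P = 1/286; answer 1/286
Stage 3: R2 = 1/286; threaded value p + q = 287; m = 27; cross terms: (-33*-9 - 30*27)=-513, (30*6 - -21*-9)=-9, (-21*27 - -33*6)=-369; twice the area = |-891| = 891; area = 891/2; answer 891/2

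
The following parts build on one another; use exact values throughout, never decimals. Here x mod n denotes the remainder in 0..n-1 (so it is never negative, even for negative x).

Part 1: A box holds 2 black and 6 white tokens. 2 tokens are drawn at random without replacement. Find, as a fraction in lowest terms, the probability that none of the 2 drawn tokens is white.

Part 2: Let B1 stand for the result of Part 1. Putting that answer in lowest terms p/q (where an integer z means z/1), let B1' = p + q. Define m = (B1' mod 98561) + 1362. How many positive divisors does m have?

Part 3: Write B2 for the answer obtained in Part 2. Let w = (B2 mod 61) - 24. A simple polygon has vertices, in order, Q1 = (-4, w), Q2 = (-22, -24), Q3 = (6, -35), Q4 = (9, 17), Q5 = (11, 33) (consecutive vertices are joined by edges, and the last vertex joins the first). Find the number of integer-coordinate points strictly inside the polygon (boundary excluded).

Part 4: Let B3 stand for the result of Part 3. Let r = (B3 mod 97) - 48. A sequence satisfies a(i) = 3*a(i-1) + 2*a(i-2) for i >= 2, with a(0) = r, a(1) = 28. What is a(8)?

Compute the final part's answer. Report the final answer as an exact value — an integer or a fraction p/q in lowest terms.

Part 1: total draws C(8,2) = 28; favorable C(2,2) = 1; P = 1/28; answer 1/28
Part 2: B1 = 1/28; threaded value p + q = 29; m = 1391; 1391 = 13 * 107; number of divisors = (1+1) * (1+1) = 4; answer 4
Part 3: B2 = 4; w = -20; cross terms: (-4*-24 - -22*-20)=-344, (-22*-35 - 6*-24)=914, (6*17 - 9*-35)=417, (9*33 - 11*17)=110, (11*-20 - -4*33)=-88; twice the area = |1009| = 1009; area = 1009/2; boundary points = 2 + 1 + 1 + 2 + 1 = 7; strictly interior points = area - boundary/2 + 1 = 502; answer 502
Part 4: B3 = 502; r = -31; a(2) = 3*(28) + 2*(-31) = 22; iterating: a(2)=22, a(3)=122, a(4)=410, a(5)=1474, a(6)=5242, a(7)=18674, a(8)=66506; answer 66506

66506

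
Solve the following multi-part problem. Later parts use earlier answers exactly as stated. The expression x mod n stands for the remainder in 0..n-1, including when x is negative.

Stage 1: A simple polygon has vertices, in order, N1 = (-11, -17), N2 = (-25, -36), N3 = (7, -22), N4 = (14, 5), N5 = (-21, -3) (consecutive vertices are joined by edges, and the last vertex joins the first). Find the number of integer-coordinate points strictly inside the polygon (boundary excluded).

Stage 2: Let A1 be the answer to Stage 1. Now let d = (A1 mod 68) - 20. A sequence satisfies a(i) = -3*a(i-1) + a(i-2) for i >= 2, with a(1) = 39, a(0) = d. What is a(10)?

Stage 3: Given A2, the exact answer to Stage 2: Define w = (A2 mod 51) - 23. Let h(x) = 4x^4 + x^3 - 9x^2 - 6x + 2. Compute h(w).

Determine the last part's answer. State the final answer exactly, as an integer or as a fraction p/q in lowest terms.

4682

Stage 1: cross terms: (-11*-36 - -25*-17)=-29, (-25*-22 - 7*-36)=802, (7*5 - 14*-22)=343, (14*-3 - -21*5)=63, (-21*-17 - -11*-3)=324; twice the area = |1503| = 1503; area = 1503/2; boundary points = 1 + 2 + 1 + 1 + 2 = 7; strictly interior points = area - boundary/2 + 1 = 749; answer 749
Stage 2: A1 = 749; d = -19; a(2) = -3*(39) + 1*(-19) = -136; iterating: a(2)=-136, a(3)=447, a(4)=-1477, a(5)=4878, a(6)=-16111, a(7)=53211, a(8)=-175744, a(9)=580443, a(10)=-1917073; answer -1917073
Stage 3: A2 = -1917073; w = -6; 4*(-6)^4 + 1*(-6)^3 - 9*(-6)^2 - 6*(-6)^1 + 2 = (5184) + (-216) + (-324) + (36) + (2) = 4682; answer 4682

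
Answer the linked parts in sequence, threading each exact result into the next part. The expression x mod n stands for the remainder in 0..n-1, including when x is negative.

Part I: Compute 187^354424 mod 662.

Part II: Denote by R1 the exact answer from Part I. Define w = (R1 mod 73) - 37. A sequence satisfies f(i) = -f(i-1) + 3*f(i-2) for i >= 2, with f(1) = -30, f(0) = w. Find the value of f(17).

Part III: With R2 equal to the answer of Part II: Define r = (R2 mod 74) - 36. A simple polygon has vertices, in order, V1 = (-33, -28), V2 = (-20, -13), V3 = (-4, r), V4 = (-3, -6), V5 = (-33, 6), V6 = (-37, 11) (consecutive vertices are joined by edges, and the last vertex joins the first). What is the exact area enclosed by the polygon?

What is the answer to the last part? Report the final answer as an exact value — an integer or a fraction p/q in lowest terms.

Part I: squarings mod 662: 187^1=187, 187^2=545, 187^4=449, 187^8=353, 187^16=153, 187^32=239, 187^64=189, 187^128=635, 187^256=67, 187^512=517, 187^1024=503, 187^2048=125, 187^4096=399, 187^8192=321, 187^16384=431, 187^32768=401, 187^65536=597, 187^131072=253, 187^262144=457; 187^354424 = 187^8 * 187^16 * 187^32 * 187^64 * 187^2048 * 187^8192 * 187^16384 * 187^65536 * 187^262144 = 449 (mod 662); answer 449
Part II: R1 = 449; w = -26; f(2) = -1*(-30) + 3*(-26) = -48; iterating: f(2)=-48, f(3)=-42, f(4)=-102, f(5)=-24, f(6)=-282, f(7)=210, f(8)=-1056, f(9)=1686, f(10)=-4854, f(11)=9912, f(12)=-24474, f(13)=54210, f(14)=-127632, f(15)=290262, f(16)=-673158, f(17)=1543944; answer 1543944
Part III: R2 = 1543944; r = -28; cross terms: (-33*-13 - -20*-28)=-131, (-20*-28 - -4*-13)=508, (-4*-6 - -3*-28)=-60, (-3*6 - -33*-6)=-216, (-33*11 - -37*6)=-141, (-37*-28 - -33*11)=1399; twice the area = |1359| = 1359; area = 1359/2; answer 1359/2

1359/2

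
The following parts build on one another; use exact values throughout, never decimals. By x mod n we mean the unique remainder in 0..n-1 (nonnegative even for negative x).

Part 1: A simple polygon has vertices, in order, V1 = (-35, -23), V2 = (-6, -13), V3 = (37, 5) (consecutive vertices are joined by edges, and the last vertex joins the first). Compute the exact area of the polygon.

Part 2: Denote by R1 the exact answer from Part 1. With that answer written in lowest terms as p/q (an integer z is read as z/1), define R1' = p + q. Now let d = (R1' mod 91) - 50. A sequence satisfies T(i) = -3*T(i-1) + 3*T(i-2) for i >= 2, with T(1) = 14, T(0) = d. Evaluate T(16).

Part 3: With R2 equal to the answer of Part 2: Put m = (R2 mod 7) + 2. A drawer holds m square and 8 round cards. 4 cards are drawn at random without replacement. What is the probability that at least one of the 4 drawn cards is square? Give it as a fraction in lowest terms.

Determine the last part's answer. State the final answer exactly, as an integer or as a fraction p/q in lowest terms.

Part 1: cross terms: (-35*-13 - -6*-23)=317, (-6*5 - 37*-13)=451, (37*-23 - -35*5)=-676; twice the area = |92| = 92; area = 46; answer 46
Part 2: R1 = 46; threaded value p + q = 47; d = -3; T(2) = -3*(14) + 3*(-3) = -51; iterating: T(2)=-51, T(3)=195, T(4)=-738, T(5)=2799, T(6)=-10611, T(7)=40230, T(8)=-152523, T(9)=578259, T(10)=-2192346, T(11)=8311815, T(12)=-31512483, T(13)=119472894, T(14)=-452956131, T(15)=1717287075, T(16)=-6510729618; answer -6510729618
Part 3: R2 = -6510729618; m = 8; total draws C(16,4) = 1820; complement C(8,4) = 70; favorable 1820 - 70 = 1750; P = 25/26; answer 25/26

25/26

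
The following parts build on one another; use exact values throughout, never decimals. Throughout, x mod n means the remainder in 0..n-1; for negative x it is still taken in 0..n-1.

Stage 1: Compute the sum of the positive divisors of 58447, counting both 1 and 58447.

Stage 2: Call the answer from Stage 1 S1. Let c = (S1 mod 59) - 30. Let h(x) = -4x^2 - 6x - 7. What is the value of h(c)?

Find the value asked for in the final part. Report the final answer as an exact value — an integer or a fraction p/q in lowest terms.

-2455

Stage 1: 58447 = 211 * 277; sigma = (1 + 211) * (1 + 277) = 212 * 278 = 58936; answer 58936
Stage 2: S1 = 58936; c = 24; -4*(24)^2 - 6*(24)^1 - 7 = (-2304) + (-144) + (-7) = -2455; answer -2455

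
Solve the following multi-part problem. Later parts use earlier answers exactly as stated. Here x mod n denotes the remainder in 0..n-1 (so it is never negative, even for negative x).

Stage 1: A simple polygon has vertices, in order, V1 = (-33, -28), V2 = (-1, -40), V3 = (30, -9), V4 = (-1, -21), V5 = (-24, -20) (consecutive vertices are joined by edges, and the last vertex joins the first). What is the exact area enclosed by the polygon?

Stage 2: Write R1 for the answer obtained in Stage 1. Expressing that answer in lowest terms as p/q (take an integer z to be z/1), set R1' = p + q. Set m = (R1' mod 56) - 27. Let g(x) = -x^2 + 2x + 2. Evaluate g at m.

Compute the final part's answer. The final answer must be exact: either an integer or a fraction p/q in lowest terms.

Stage 1: cross terms: (-33*-40 - -1*-28)=1292, (-1*-9 - 30*-40)=1209, (30*-21 - -1*-9)=-639, (-1*-20 - -24*-21)=-484, (-24*-28 - -33*-20)=12; twice the area = |1390| = 1390; area = 695; answer 695
Stage 2: R1 = 695; threaded value p + q = 696; m = -3; -1*(-3)^2 + 2*(-3)^1 + 2 = (-9) + (-6) + (2) = -13; answer -13

-13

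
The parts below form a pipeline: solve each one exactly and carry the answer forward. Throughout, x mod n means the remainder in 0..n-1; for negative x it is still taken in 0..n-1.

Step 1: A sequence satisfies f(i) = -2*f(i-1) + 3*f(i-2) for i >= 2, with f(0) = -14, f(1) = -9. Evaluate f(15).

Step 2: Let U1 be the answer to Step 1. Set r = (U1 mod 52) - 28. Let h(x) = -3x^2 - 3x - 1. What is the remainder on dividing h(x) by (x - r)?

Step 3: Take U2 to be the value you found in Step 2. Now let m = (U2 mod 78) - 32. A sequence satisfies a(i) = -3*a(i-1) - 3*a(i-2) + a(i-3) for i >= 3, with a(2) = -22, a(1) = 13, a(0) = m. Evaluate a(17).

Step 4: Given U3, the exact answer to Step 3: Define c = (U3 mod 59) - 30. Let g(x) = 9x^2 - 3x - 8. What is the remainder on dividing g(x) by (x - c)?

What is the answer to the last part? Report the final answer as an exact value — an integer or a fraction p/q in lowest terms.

3898

Step 1: f(2) = -2*(-9) + 3*(-14) = -24; iterating: f(2)=-24, f(3)=21, f(4)=-114, f(5)=291, f(6)=-924, f(7)=2721, f(8)=-8214, f(9)=24591, f(10)=-73824, f(11)=221421, f(12)=-664314, f(13)=1992891, f(14)=-5978724, f(15)=17936121; answer 17936121
Step 2: U1 = 17936121; r = -7; remainder = value at the root: -3*(-7)^2 - 3*(-7)^1 - 1 = (-147) + (21) + (-1) = -127; answer -127
Step 3: U2 = -127; m = -3; a(3) = -3*(-22) - 3*(13) + 1*(-3) = 24; iterating: a(3)=24, a(4)=7, a(5)=-115, a(6)=348, a(7)=-692, a(8)=917, a(9)=-327, a(10)=-2462, a(11)=9284, a(12)=-20793, a(13)=32065, a(14)=-24532, a(15)=-43392, a(16)=235837, a(17)=-601867; answer -601867
Step 4: U3 = -601867; c = 21; remainder = value at the root: 9*(21)^2 - 3*(21)^1 - 8 = (3969) + (-63) + (-8) = 3898; answer 3898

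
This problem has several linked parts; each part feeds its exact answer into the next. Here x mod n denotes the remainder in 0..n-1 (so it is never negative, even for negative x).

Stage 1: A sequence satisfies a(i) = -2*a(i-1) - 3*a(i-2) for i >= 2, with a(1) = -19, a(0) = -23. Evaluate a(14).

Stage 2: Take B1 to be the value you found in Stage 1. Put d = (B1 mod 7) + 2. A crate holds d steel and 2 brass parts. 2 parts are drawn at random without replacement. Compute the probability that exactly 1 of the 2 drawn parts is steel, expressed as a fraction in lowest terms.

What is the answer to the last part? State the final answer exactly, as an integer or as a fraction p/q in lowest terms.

8/15

Stage 1: a(2) = -2*(-19) - 3*(-23) = 107; iterating: a(2)=107, a(3)=-157, a(4)=-7, a(5)=485, a(6)=-949, a(7)=443, a(8)=1961, a(9)=-5251, a(10)=4619, a(11)=6515, a(12)=-26887, a(13)=34229, a(14)=12203; answer 12203
Stage 2: B1 = 12203; d = 4; total draws C(6,2) = 15; favorable C(4,1)*C(2,1) = 8; P = 8/15; answer 8/15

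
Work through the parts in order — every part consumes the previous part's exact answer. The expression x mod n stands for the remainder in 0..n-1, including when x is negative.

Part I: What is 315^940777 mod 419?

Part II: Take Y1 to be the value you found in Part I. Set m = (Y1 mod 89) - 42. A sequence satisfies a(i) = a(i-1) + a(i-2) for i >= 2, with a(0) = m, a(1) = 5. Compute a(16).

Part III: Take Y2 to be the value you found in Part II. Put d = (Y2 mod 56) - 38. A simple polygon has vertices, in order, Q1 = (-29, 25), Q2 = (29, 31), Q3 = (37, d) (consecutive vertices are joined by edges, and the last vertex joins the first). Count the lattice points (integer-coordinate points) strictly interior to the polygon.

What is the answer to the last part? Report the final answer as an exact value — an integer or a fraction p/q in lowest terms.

428

Part I: squarings mod 419: 315^1=315, 315^2=341, 315^4=218, 315^8=177, 315^16=323, 315^32=417, 315^64=4, 315^128=16, 315^256=256, 315^512=172, 315^1024=254, 315^2048=409, 315^4096=100, 315^8192=363, 315^16384=203, 315^32768=147, 315^65536=240, 315^131072=197, 315^262144=261, 315^524288=243; 315^940777 = 315^1 * 315^8 * 315^32 * 315^64 * 315^128 * 315^512 * 315^2048 * 315^4096 * 315^16384 * 315^131072 * 315^262144 * 315^524288 = 34 (mod 419); answer 34
Part II: Y1 = 34; m = -8; a(2) = 1*(5) + 1*(-8) = -3; iterating: a(2)=-3, a(3)=2, a(4)=-1, a(5)=1, a(6)=0, a(7)=1, a(8)=1, a(9)=2, a(10)=3, a(11)=5, a(12)=8, a(13)=13, a(14)=21, a(15)=34, a(16)=55; answer 55
Part III: Y2 = 55; d = 17; cross terms: (-29*31 - 29*25)=-1624, (29*17 - 37*31)=-654, (37*25 - -29*17)=1418; twice the area = |-860| = 860; area = 430; boundary points = 2 + 2 + 2 = 6; strictly interior points = area - boundary/2 + 1 = 428; answer 428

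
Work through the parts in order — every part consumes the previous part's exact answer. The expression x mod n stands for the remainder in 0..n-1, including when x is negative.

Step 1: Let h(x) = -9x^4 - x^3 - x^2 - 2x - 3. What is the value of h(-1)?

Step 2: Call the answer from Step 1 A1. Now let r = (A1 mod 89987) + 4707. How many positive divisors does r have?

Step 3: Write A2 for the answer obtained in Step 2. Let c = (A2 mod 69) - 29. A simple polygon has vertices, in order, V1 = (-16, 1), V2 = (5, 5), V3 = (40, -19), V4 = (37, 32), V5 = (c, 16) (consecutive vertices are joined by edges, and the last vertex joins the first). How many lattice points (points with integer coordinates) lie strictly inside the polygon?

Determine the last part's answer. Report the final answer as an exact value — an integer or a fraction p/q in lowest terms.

1578

Step 1: -9*(-1)^4 - 1*(-1)^3 - 1*(-1)^2 - 2*(-1)^1 - 3 = (-9) + (1) + (-1) + (2) + (-3) = -10; answer -10
Step 2: A1 = -10; r = 94684; 94684 = 2^2 * 23671; number of divisors = (2+1) * (1+1) = 6; answer 6
Step 3: A2 = 6; c = -23; cross terms: (-16*5 - 5*1)=-85, (5*-19 - 40*5)=-295, (40*32 - 37*-19)=1983, (37*16 - -23*32)=1328, (-23*1 - -16*16)=233; twice the area = |3164| = 3164; area = 1582; boundary points = 1 + 1 + 3 + 4 + 1 = 10; strictly interior points = area - boundary/2 + 1 = 1578; answer 1578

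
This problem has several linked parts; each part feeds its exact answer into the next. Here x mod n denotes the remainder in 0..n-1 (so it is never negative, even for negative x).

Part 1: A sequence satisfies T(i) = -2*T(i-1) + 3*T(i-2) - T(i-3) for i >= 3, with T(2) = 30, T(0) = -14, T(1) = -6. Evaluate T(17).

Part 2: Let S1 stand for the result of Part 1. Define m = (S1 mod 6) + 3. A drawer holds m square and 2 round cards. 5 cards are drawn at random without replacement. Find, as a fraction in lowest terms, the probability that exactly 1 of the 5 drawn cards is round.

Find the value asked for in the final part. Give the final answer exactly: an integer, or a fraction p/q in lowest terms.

5/9

Part 1: T(3) = -2*(30) + 3*(-6) - 1*(-14) = -64; iterating: T(3)=-64, T(4)=224, T(5)=-670, T(6)=2076, T(7)=-6386, T(8)=19670, T(9)=-60574, T(10)=186544, T(11)=-574480, T(12)=1769166, T(13)=-5448316, T(14)=16778610, T(15)=-51671334, T(16)=159126814, T(17)=-490046240; answer -490046240
Part 2: S1 = -490046240; m = 7; total draws C(9,5) = 126; favorable C(2,1)*C(7,4) = 70; P = 5/9; answer 5/9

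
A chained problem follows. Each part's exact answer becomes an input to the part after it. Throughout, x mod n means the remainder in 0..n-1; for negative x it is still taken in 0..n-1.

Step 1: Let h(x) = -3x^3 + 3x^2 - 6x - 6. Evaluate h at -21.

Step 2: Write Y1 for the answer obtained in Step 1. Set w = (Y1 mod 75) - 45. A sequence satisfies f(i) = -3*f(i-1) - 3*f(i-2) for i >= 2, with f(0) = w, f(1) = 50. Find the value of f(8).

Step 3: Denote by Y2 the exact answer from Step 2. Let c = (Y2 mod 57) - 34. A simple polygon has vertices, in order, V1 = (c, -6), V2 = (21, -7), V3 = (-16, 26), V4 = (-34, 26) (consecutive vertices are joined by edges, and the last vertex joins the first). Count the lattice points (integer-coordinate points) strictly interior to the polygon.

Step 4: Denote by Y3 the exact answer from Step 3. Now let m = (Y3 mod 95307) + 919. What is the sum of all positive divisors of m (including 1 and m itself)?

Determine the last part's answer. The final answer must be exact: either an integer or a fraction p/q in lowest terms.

Step 1: -3*(-21)^3 + 3*(-21)^2 - 6*(-21)^1 - 6 = (27783) + (1323) + (126) + (-6) = 29226; answer 29226
Step 2: Y1 = 29226; w = 6; f(2) = -3*(50) - 3*(6) = -168; iterating: f(2)=-168, f(3)=354, f(4)=-558, f(5)=612, f(6)=-162, f(7)=-1350, f(8)=4536; answer 4536
Step 3: Y2 = 4536; c = -1; cross terms: (-1*-7 - 21*-6)=133, (21*26 - -16*-7)=434, (-16*26 - -34*26)=468, (-34*-6 - -1*26)=230; twice the area = |1265| = 1265; area = 1265/2; boundary points = 1 + 1 + 18 + 1 = 21; strictly interior points = area - boundary/2 + 1 = 623; answer 623
Step 4: Y3 = 623; m = 1542; 1542 = 2 * 3 * 257; sigma = (1 + 2) * (1 + 3) * (1 + 257) = 3 * 4 * 258 = 3096; answer 3096

3096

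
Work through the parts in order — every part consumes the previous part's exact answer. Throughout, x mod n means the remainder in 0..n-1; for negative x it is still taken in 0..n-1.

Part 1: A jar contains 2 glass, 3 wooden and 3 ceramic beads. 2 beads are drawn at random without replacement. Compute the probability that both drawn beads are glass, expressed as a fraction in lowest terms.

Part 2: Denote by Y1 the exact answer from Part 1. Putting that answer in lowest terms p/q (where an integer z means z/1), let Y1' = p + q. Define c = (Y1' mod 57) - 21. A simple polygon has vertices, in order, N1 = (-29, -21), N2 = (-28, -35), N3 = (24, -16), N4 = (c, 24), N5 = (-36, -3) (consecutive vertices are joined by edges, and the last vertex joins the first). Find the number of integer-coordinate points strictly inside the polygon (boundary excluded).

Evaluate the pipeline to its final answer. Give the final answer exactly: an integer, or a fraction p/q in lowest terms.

Part 1: total draws C(8,2) = 28; favorable C(2,2) = 1; P = 1/28; answer 1/28
Part 2: Y1 = 1/28; threaded value p + q = 29; c = 8; cross terms: (-29*-35 - -28*-21)=427, (-28*-16 - 24*-35)=1288, (24*24 - 8*-16)=704, (8*-3 - -36*24)=840, (-36*-21 - -29*-3)=669; twice the area = |3928| = 3928; area = 1964; boundary points = 1 + 1 + 8 + 1 + 1 = 12; strictly interior points = area - boundary/2 + 1 = 1959; answer 1959

1959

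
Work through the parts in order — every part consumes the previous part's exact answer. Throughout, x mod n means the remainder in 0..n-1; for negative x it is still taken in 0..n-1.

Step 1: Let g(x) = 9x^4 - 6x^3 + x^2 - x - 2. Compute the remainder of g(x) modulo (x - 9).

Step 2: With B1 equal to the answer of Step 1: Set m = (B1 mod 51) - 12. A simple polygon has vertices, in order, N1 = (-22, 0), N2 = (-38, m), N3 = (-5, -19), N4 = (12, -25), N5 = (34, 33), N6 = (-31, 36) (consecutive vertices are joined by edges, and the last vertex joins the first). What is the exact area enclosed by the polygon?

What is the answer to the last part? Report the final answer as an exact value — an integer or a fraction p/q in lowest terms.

Step 1: remainder = value at the root: 9*(9)^4 - 6*(9)^3 + 1*(9)^2 - 1*(9)^1 - 2 = (59049) + (-4374) + (81) + (-9) + (-2) = 54745; answer 54745
Step 2: B1 = 54745; m = 10; cross terms: (-22*10 - -38*0)=-220, (-38*-19 - -5*10)=772, (-5*-25 - 12*-19)=353, (12*33 - 34*-25)=1246, (34*36 - -31*33)=2247, (-31*0 - -22*36)=792; twice the area = |5190| = 5190; area = 2595; answer 2595

2595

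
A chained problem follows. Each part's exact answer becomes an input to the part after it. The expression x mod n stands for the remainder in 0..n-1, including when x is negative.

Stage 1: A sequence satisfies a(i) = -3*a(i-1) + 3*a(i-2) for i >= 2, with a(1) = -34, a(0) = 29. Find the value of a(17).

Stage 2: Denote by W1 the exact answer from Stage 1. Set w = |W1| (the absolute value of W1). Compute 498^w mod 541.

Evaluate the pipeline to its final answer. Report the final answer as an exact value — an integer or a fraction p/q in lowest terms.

313

Stage 1: a(2) = -3*(-34) + 3*(29) = 189; iterating: a(2)=189, a(3)=-669, a(4)=2574, a(5)=-9729, a(6)=36909, a(7)=-139914, a(8)=530469, a(9)=-2011149, a(10)=7624854, a(11)=-28908009, a(12)=109598589, a(13)=-415519794, a(14)=1575355149, a(15)=-5972624829, a(16)=22643939934, a(17)=-85849694289; answer -85849694289
Stage 2: W1 = -85849694289; w = 85849694289; squarings mod 541: 498^1=498, 498^2=226, 498^4=222, 498^8=53, 498^16=104, 498^32=537, 498^64=16, 498^128=256, 498^256=75, 498^512=215, 498^1024=240, 498^2048=254, 498^4096=137, 498^8192=375, 498^16384=506, 498^32768=143, 498^65536=432, 498^131072=520, 498^262144=441, 498^524288=262, 498^1048576=478, 498^2097152=182, 498^4194304=123, 498^8388608=522, 498^16777216=361, 498^33554432=481, 498^67108864=354, 498^134217728=345, 498^268435456=5, 498^536870912=25, 498^1073741824=84, 498^2147483648=23, 498^4294967296=529, 498^8589934592=144, 498^17179869184=178, 498^34359738368=306, 498^68719476736=43; 498^85849694289 = 498^1 * 498^16 * 498^64 * 498^8192 * 498^16384 * 498^131072 * 498^524288 * 498^16777216 * 498^67108864 * 498^134217728 * 498^268435456 * 498^536870912 * 498^1073741824 * 498^2147483648 * 498^4294967296 * 498^8589934592 * 498^68719476736 = 313 (mod 541); answer 313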